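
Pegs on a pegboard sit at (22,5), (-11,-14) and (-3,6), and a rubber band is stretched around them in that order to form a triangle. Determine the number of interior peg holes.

252

By the shoelace formula, twice the signed area is |[22·(-14) − (-11)·5] + [(-11)·6 − (-3)·(-14)] + [(-3)·5 − 22·6]| = 508, so the area is 254.
Summing gcd(|Δx|,|Δy|) over the edges gives the boundary count: gcd(33,19) + gcd(8,20) + gcd(25,1) = 1+4+1 = 6.
Pick's theorem gives I = A − B/2 + 1 = 254 − 6/2 + 1 = 252.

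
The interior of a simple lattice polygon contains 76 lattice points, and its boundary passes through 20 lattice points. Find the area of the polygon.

By Pick's theorem, A = I + B/2 − 1 = 76 + 20/2 − 1 = 85.

85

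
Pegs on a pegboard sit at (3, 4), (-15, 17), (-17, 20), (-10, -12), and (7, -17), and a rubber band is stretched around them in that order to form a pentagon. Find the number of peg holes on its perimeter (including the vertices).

The number of boundary lattice points is Σ gcd(|Δx|,|Δy|) = gcd(18,13) + gcd(2,3) + gcd(7,32) + gcd(17,5) + gcd(4,21) = 1+1+1+1+1 = 5.

5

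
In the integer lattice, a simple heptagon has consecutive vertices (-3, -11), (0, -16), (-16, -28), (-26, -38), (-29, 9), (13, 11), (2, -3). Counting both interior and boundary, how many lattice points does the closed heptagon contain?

By the shoelace formula, twice the signed area is |[(-3)·(-16) − 0·(-11)] + [0·(-28) − (-16)·(-16)] + [(-16)·(-38) − (-26)·(-28)] + [(-26)·9 − (-29)·(-38)] + [(-29)·11 − 13·9] + [13·(-3) − 2·11] + [2·(-11) − (-3)·(-3)]| = 2192, so the area is 1096.
Along each edge there are gcd(|Δx|,|Δy|)+1 lattice points, so counting each shared vertex once the boundary has gcd(3,5) + gcd(16,12) + gcd(10,10) + gcd(3,47) + gcd(42,2) + gcd(11,14) + gcd(5,8) = 1+4+10+1+2+1+1 = 20.
Pick's theorem gives I = A − B/2 + 1 = 1096 − 20/2 + 1 = 1087, so the closed region contains I + B = 1087 + 20 = 1107 lattice points.

1107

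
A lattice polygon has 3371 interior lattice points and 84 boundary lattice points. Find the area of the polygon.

3412

Pick's theorem states A = I + B/2 − 1, so A = 3371 + 84/2 − 1 = 3412.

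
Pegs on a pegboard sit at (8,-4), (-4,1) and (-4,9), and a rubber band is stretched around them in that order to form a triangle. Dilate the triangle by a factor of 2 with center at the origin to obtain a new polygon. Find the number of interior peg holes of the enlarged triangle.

Using the shoelace formula, 2A = |(8·1 − (-4)·(-4)) + ((-4)·9 − (-4)·1) + ((-4)·(-4) − 8·9)| = 96, so the area is 48.
The number of boundary lattice points is Σ gcd(|Δx|,|Δy|) = gcd(12,5) + gcd(0,8) + gcd(12,13) = 1+8+1 = 10.
Scaling by 2 multiplies the area by 2² = 4 (so the new area is 192) and multiplies the boundary lattice-point count by 2, giving 20.
By Pick's theorem, the interior count of the dilated polygon is 192 − 20/2 + 1 = 183.

183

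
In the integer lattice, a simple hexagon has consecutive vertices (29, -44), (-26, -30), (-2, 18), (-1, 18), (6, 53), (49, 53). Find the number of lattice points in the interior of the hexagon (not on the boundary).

4309

By the shoelace formula, twice the signed area is |(29·(-30) − (-26)·(-44)) + ((-26)·18 − (-2)·(-30)) + ((-2)·18 − (-1)·18) + ((-1)·53 − 6·18) + (6·53 − 49·53) + (49·(-44) − 29·53)| = 8693, so the area is 4346.5.
The number of boundary lattice points is Σ gcd(|Δx|,|Δy|) = gcd(55,14) + gcd(24,48) + gcd(1,0) + gcd(7,35) + gcd(43,0) + gcd(20,97) = 1+24+1+7+43+1 = 77.
By Pick's theorem A = I + B/2 − 1, so I = 4346.5 − 77/2 + 1 = 4309.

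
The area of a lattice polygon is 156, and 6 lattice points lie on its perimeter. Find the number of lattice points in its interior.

From Pick's theorem, I = A − B/2 + 1 = 156 − 6/2 + 1 = 154.

154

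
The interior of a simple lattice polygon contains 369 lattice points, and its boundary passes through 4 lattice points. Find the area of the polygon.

Pick's theorem states A = I + B/2 − 1, so A = 369 + 4/2 − 1 = 370.

370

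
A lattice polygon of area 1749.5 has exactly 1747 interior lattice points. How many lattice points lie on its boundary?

7

Pick's theorem gives A = I + B/2 − 1, so B = 2(A − I + 1) = 2(1749.5 − 1747 + 1) = 7.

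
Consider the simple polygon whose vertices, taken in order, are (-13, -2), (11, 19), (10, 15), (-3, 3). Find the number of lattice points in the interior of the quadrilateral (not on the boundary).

By the shoelace formula, twice the signed area is |((-13)·19 − 11·(-2)) + (11·15 − 10·19) + (10·3 − (-3)·15) + ((-3)·(-2) − (-13)·3)| = 130, so the area is 65.
The number of boundary lattice points is Σ gcd(|Δx|,|Δy|) = gcd(24,21) + gcd(1,4) + gcd(13,12) + gcd(10,5) = 3+1+1+5 = 10.
By Pick's theorem A = I + B/2 − 1, so I = 65 − 10/2 + 1 = 61.

61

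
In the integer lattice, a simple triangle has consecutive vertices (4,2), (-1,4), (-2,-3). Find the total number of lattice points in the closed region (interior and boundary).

The shoelace formula gives twice the area as |[4·4 − (-1)·2] + [(-1)·(-3) − (-2)·4] + [(-2)·2 − 4·(-3)]| = 37, so the area is 18.5.
The number of boundary lattice points is Σ gcd(|Δx|,|Δy|) = gcd(5,2) + gcd(1,7) + gcd(6,5) = 1+1+1 = 3.
Pick's theorem gives I = A − B/2 + 1 = 18.5 − 3/2 + 1 = 18, so the closed region contains I + B = 18 + 3 = 21 lattice points.

21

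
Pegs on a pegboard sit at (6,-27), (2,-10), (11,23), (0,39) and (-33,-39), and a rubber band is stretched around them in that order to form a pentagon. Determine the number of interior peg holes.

Using the shoelace formula, 2A = |(6·(-10) − 2·(-27)) + (2·23 − 11·(-10)) + (11·39 − 0·23) + (0·(-39) − (-33)·39) + ((-33)·(-27) − 6·(-39))| = 2991, so the area is 1495.5.
The number of boundary lattice points is Σ gcd(|Δx|,|Δy|) = gcd(4,17) + gcd(9,33) + gcd(11,16) + gcd(33,78) + gcd(39,12) = 1+3+1+3+3 = 11.
Pick's theorem gives I = A − B/2 + 1 = 1495.5 − 11/2 + 1 = 1491.

1491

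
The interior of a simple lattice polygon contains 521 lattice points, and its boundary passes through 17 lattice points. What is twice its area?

By Pick's theorem, A = I + B/2 − 1 = 521 + 17/2 − 1 = 1057/2.
Hence 2A = 1057.

1057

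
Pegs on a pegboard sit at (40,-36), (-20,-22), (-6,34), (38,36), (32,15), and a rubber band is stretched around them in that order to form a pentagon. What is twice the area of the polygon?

6254

The shoelace formula gives twice the area as |[40·(-22) − (-20)·(-36)] + [(-20)·34 − (-6)·(-22)] + [(-6)·36 − 38·34] + [38·15 − 32·36] + [32·(-36) − 40·15]| = 6254, so the area is 3127.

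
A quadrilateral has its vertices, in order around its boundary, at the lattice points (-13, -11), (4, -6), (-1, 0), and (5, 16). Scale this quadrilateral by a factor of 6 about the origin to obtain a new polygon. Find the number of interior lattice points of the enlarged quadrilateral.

4516

By the shoelace formula, twice the signed area is |[(-13)·(-6) − 4·(-11)] + [4·0 − (-1)·(-6)] + [(-1)·16 − 5·0] + [5·(-11) − (-13)·16]| = 253, so the area is 126.5.
The number of boundary lattice points is Σ gcd(|Δx|,|Δy|) = gcd(17,5) + gcd(5,6) + gcd(6,16) + gcd(18,27) = 1+1+2+9 = 13.
Scaling by 6 multiplies the area by 6² = 36 (so the new area is 4554) and multiplies the boundary lattice-point count by 6, giving 78.
By Pick's theorem, the interior count of the dilated polygon is 4554 − 78/2 + 1 = 4516.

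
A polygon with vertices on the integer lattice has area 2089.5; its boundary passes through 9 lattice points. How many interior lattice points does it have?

Pick's theorem A = I + B/2 − 1 rearranges to I = A − B/2 + 1 = 2089.5 − 9/2 + 1 = 2086.

2086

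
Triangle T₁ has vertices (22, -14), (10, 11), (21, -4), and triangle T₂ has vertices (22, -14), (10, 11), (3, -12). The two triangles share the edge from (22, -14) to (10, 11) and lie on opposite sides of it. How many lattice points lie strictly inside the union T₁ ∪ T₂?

272

The union is the simple quadrilateral with vertices (22, -14), (21, -4), (10, 11), (3, -12) in order.
By the shoelace formula, twice the signed area is |[22·(-4) − 21·(-14)] + [21·11 − 10·(-4)] + [10·(-12) − 3·11] + [3·(-14) − 22·(-12)]| = 546, so the area is 273.
The number of boundary lattice points is Σ gcd(|Δx|,|Δy|) = gcd(1,10) + gcd(11,15) + gcd(7,23) + gcd(19,2) = 1+1+1+1 = 4.
By Pick's theorem I = A − B/2 + 1 = 273 − 4/2 + 1 = 272.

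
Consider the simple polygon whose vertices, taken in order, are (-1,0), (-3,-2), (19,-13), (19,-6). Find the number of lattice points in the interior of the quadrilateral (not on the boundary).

93

By the shoelace formula, twice the signed area is |[(-1)·(-2) − (-3)·0] + [(-3)·(-13) − 19·(-2)] + [19·(-6) − 19·(-13)] + [19·0 − (-1)·(-6)]| = 206, so the area is 103.
Along each edge there are gcd(|Δx|,|Δy|)+1 lattice points, so counting each shared vertex once the boundary has gcd(2,2) + gcd(22,11) + gcd(0,7) + gcd(20,6) = 2+11+7+2 = 22.
Pick's theorem gives I = A − B/2 + 1 = 103 − 22/2 + 1 = 93.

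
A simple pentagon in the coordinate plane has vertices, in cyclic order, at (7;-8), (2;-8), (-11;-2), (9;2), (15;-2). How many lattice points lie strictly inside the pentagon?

139

Using the shoelace formula, 2A = |[7·(-8) − 2·(-8)] + [2·(-2) − (-11)·(-8)] + [(-11)·2 − 9·(-2)] + [9·(-2) − 15·2] + [15·(-8) − 7·(-2)]| = 290, so the area is 145.
The number of boundary lattice points is Σ gcd(|Δx|,|Δy|) = gcd(5,0) + gcd(13,6) + gcd(20,4) + gcd(6,4) + gcd(8,6) = 5+1+4+2+2 = 14.
Pick's theorem gives I = A − B/2 + 1 = 145 − 14/2 + 1 = 139.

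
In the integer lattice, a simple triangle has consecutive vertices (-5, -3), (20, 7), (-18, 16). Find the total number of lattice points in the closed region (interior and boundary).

By the shoelace formula, twice the signed area is |[(-5)·7 − 20·(-3)] + [20·16 − (-18)·7] + [(-18)·(-3) − (-5)·16]| = 605, so the area is 605/2.
Along each edge there are gcd(|Δx|,|Δy|)+1 lattice points, so counting each shared vertex once the boundary has gcd(25,10) + gcd(38,9) + gcd(13,19) = 5+1+1 = 7.
Pick's theorem gives I = A − B/2 + 1 = 605/2 − 7/2 + 1 = 300, so the closed region contains I + B = 300 + 7 = 307 lattice points.

307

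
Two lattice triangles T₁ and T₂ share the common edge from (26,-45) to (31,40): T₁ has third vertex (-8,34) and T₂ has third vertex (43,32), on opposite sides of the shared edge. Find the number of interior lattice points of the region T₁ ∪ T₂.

2169

The union is the simple quadrilateral with vertices (26,-45), (-8,34), (31,40), (43,32) in order.
By the shoelace formula, twice the signed area is |[26·34 − (-8)·(-45)] + [(-8)·40 − 31·34] + [31·32 − 43·40] + [43·(-45) − 26·32]| = 4345, so the area is 4345/2.
The number of boundary lattice points is Σ gcd(|Δx|,|Δy|) = gcd(34,79) + gcd(39,6) + gcd(12,8) + gcd(17,77) = 1+3+4+1 = 9.
By Pick's theorem I = A − B/2 + 1 = 4345/2 − 9/2 + 1 = 2169.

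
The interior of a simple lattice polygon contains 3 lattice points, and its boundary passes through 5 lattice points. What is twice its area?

Pick's theorem states A = I + B/2 − 1, so A = 3 + 5/2 − 1 = 9/2.
Hence 2A = 9.

9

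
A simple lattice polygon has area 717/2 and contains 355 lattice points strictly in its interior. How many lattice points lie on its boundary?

9

Pick's theorem gives A = I + B/2 − 1, so B = 2(A − I + 1) = 2(717/2 − 355 + 1) = 9.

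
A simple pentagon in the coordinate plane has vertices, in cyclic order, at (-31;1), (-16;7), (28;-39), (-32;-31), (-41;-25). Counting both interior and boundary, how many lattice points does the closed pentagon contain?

1596

Using the shoelace formula, 2A = |((-31)·7 − (-16)·1) + ((-16)·(-39) − 28·7) + (28·(-31) − (-32)·(-39)) + ((-32)·(-25) − (-41)·(-31)) + ((-41)·1 − (-31)·(-25))| = 3176, so the area is 1588.
Along each edge there are gcd(|Δx|,|Δy|)+1 lattice points, so counting each shared vertex once the boundary has gcd(15,6) + gcd(44,46) + gcd(60,8) + gcd(9,6) + gcd(10,26) = 3+2+4+3+2 = 14.
Pick's theorem gives I = A − B/2 + 1 = 1588 − 14/2 + 1 = 1582, so the closed region contains I + B = 1582 + 14 = 1596 lattice points.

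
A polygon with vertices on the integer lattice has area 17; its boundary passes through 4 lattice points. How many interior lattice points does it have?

From Pick's theorem, I = A − B/2 + 1 = 17 − 4/2 + 1 = 16.

16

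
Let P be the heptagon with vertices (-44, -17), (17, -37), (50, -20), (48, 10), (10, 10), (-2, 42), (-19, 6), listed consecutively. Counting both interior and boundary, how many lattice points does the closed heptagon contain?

3565

Using the shoelace formula, 2A = |((-44)·(-37) − 17·(-17)) + (17·(-20) − 50·(-37)) + (50·10 − 48·(-20)) + (48·10 − 10·10) + (10·42 − (-2)·10) + ((-2)·6 − (-19)·42) + ((-19)·(-17) − (-44)·6)| = 7080, so the area is 3540.
Along each edge there are gcd(|Δx|,|Δy|)+1 lattice points, so counting each shared vertex once the boundary has gcd(61,20) + gcd(33,17) + gcd(2,30) + gcd(38,0) + gcd(12,32) + gcd(17,36) + gcd(25,23) = 1+1+2+38+4+1+1 = 48.
Pick's theorem gives I = A − B/2 + 1 = 3540 − 48/2 + 1 = 3517, so the closed region contains I + B = 3517 + 48 = 3565 lattice points.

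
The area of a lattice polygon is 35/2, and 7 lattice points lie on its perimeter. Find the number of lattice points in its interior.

Pick's theorem A = I + B/2 − 1 rearranges to I = A − B/2 + 1 = 35/2 − 7/2 + 1 = 15.

15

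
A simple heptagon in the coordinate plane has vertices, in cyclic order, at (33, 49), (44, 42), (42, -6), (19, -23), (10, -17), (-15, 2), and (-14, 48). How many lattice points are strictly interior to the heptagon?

3466

Using the shoelace formula, 2A = |(33·42 − 44·49) + (44·(-6) − 42·42) + (42·(-23) − 19·(-6)) + (19·(-17) − 10·(-23)) + (10·2 − (-15)·(-17)) + ((-15)·48 − (-14)·2) + ((-14)·49 − 33·48)| = 6940, so the area is 3470.
Along each edge there are gcd(|Δx|,|Δy|)+1 lattice points, so counting each shared vertex once the boundary has gcd(11,7) + gcd(2,48) + gcd(23,17) + gcd(9,6) + gcd(25,19) + gcd(1,46) + gcd(47,1) = 1+2+1+3+1+1+1 = 10.
Pick's theorem gives I = A − B/2 + 1 = 3470 − 10/2 + 1 = 3466.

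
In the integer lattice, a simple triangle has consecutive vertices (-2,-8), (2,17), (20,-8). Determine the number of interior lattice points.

264

Using the shoelace formula, 2A = |((-2)·17 − 2·(-8)) + (2·(-8) − 20·17) + (20·(-8) − (-2)·(-8))| = 550, so the area is 275.
Along each edge there are gcd(|Δx|,|Δy|)+1 lattice points, so counting each shared vertex once the boundary has gcd(4,25) + gcd(18,25) + gcd(22,0) = 1+1+22 = 24.
Pick's theorem gives I = A − B/2 + 1 = 275 − 24/2 + 1 = 264.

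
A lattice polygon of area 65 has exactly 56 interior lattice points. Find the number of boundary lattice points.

Pick's theorem gives A = I + B/2 − 1, so B = 2(A − I + 1) = 2(65 − 56 + 1) = 20.

20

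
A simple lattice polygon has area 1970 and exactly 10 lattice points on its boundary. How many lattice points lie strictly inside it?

From Pick's theorem, I = A − B/2 + 1 = 1970 − 10/2 + 1 = 1966.

1966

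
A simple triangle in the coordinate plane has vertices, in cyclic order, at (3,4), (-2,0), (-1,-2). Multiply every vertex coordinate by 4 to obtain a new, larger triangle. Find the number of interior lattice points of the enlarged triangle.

105

By the shoelace formula, twice the signed area is |[3·0 − (-2)·4] + [(-2)·(-2) − (-1)·0] + [(-1)·4 − 3·(-2)]| = 14, so the area is 7.
The number of boundary lattice points is Σ gcd(|Δx|,|Δy|) = gcd(5,4) + gcd(1,2) + gcd(4,6) = 1+1+2 = 4.
Scaling by 4 multiplies the area by 4² = 16 (so the new area is 112) and multiplies the boundary lattice-point count by 4, giving 16.
By Pick's theorem, the interior count of the dilated polygon is 112 − 16/2 + 1 = 105.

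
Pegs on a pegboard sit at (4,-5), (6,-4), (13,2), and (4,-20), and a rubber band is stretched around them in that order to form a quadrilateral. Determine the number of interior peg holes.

57

By the shoelace formula, twice the signed area is |(4·(-4) − 6·(-5)) + (6·2 − 13·(-4)) + (13·(-20) − 4·2) + (4·(-5) − 4·(-20))| = 130, so the area is 65.
Along each edge there are gcd(|Δx|,|Δy|)+1 lattice points, so counting each shared vertex once the boundary has gcd(2,1) + gcd(7,6) + gcd(9,22) + gcd(0,15) = 1+1+1+15 = 18.
Pick's theorem gives I = A − B/2 + 1 = 65 − 18/2 + 1 = 57.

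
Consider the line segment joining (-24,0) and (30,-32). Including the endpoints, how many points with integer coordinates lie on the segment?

The number of lattice points on a segment between lattice points is gcd(|Δx|,|Δy|) + 1 = gcd(54,32) + 1 = 2 + 1 = 3.

3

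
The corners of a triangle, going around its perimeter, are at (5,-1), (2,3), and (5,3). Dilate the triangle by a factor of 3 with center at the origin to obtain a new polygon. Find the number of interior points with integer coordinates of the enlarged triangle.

Using the shoelace formula, 2A = |[5·3 − 2·(-1)] + [2·3 − 5·3] + [5·(-1) − 5·3]| = 12, so the area is 6.
The number of boundary lattice points is Σ gcd(|Δx|,|Δy|) = gcd(3,4) + gcd(3,0) + gcd(0,4) = 1+3+4 = 8.
Scaling by 3 multiplies the area by 3² = 9 (so the new area is 54) and multiplies the boundary lattice-point count by 3, giving 24.
By Pick's theorem, the interior count of the dilated polygon is 54 − 24/2 + 1 = 43.

43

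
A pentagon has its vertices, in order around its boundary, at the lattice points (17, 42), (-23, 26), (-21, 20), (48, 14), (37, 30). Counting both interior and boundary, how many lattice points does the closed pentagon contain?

1113

Using the shoelace formula, 2A = |[17·26 − (-23)·42] + [(-23)·20 − (-21)·26] + [(-21)·14 − 48·20] + [48·30 − 37·14] + [37·42 − 17·30]| = 2206, so the area is 1103.
The number of boundary lattice points is Σ gcd(|Δx|,|Δy|) = gcd(40,16) + gcd(2,6) + gcd(69,6) + gcd(11,16) + gcd(20,12) = 8+2+3+1+4 = 18.
Pick's theorem gives I = A − B/2 + 1 = 1103 − 18/2 + 1 = 1095, so the closed region contains I + B = 1095 + 18 = 1113 lattice points.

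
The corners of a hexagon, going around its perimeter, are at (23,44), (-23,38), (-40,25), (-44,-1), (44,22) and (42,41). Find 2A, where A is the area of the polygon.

4832

By the shoelace formula, twice the signed area is |(23·38 − (-23)·44) + ((-23)·25 − (-40)·38) + ((-40)·(-1) − (-44)·25) + ((-44)·22 − 44·(-1)) + (44·41 − 42·22) + (42·44 − 23·41)| = 4832, so the area is 2416.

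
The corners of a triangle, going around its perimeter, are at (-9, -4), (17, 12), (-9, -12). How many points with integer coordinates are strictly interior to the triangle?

99

By the shoelace formula, twice the signed area is |[(-9)·12 − 17·(-4)] + [17·(-12) − (-9)·12] + [(-9)·(-4) − (-9)·(-12)]| = 208, so the area is 104.
Along each edge there are gcd(|Δx|,|Δy|)+1 lattice points, so counting each shared vertex once the boundary has gcd(26,16) + gcd(26,24) + gcd(0,8) = 2+2+8 = 12.
By Pick's theorem A = I + B/2 − 1, so I = 104 − 12/2 + 1 = 99.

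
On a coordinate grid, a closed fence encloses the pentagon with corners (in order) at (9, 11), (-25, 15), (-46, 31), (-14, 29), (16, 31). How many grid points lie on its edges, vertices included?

8

The number of boundary lattice points is Σ gcd(|Δx|,|Δy|) = gcd(34,4) + gcd(21,16) + gcd(32,2) + gcd(30,2) + gcd(7,20) = 2+1+2+2+1 = 8.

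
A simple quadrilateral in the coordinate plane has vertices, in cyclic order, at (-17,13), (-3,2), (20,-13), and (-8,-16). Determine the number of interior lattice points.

397

By the shoelace formula, twice the signed area is |[(-17)·2 − (-3)·13] + [(-3)·(-13) − 20·2] + [20·(-16) − (-8)·(-13)] + [(-8)·13 − (-17)·(-16)]| = 796, so the area is 398.
Summing gcd(|Δx|,|Δy|) over the edges gives the boundary count: gcd(14,11) + gcd(23,15) + gcd(28,3) + gcd(9,29) = 1+1+1+1 = 4.
Pick's theorem gives I = A − B/2 + 1 = 398 − 4/2 + 1 = 397.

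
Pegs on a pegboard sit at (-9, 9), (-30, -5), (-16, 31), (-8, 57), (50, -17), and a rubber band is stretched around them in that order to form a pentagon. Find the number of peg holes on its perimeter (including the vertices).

14

Along each edge there are gcd(|Δx|,|Δy|)+1 lattice points, so counting each shared vertex once the boundary has gcd(21,14) + gcd(14,36) + gcd(8,26) + gcd(58,74) + gcd(59,26) = 7+2+2+2+1 = 14.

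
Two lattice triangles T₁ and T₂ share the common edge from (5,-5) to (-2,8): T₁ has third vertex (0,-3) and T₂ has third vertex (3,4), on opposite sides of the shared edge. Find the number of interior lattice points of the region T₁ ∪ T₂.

The union is the simple quadrilateral with vertices (5,-5), (0,-3), (-2,8), (3,4) in order.
Using the shoelace formula, 2A = |[5·(-3) − 0·(-5)] + [0·8 − (-2)·(-3)] + [(-2)·4 − 3·8] + [3·(-5) − 5·4]| = 88, so the area is 44.
Along each edge there are gcd(|Δx|,|Δy|)+1 lattice points, so counting each shared vertex once the boundary has gcd(5,2) + gcd(2,11) + gcd(5,4) + gcd(2,9) = 1+1+1+1 = 4.
By Pick's theorem I = A − B/2 + 1 = 44 − 4/2 + 1 = 43.

43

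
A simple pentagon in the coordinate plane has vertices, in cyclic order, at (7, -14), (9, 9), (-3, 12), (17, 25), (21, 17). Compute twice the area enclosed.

604

By the shoelace formula, twice the signed area is |[7·9 − 9·(-14)] + [9·12 − (-3)·9] + [(-3)·25 − 17·12] + [17·17 − 21·25] + [21·(-14) − 7·17]| = 604, so the area is 302.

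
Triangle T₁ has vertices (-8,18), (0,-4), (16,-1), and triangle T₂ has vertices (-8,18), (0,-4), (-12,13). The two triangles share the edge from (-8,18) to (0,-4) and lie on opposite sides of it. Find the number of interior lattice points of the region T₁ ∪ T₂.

251

The union is the simple quadrilateral with vertices (-8,18), (16,-1), (0,-4), (-12,13) in order.
The shoelace formula gives twice the area as |((-8)·(-1) − 16·18) + (16·(-4) − 0·(-1)) + (0·13 − (-12)·(-4)) + ((-12)·18 − (-8)·13)| = 504, so the area is 252.
Along each edge there are gcd(|Δx|,|Δy|)+1 lattice points, so counting each shared vertex once the boundary has gcd(24,19) + gcd(16,3) + gcd(12,17) + gcd(4,5) = 1+1+1+1 = 4.
By Pick's theorem I = A − B/2 + 1 = 252 − 4/2 + 1 = 251.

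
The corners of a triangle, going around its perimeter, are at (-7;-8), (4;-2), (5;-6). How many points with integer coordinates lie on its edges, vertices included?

4

Summing gcd(|Δx|,|Δy|) over the edges gives the boundary count: gcd(11,6) + gcd(1,4) + gcd(12,2) = 1+1+2 = 4.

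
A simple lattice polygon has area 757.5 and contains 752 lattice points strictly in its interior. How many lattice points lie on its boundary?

13

Pick's theorem gives A = I + B/2 − 1, so B = 2(A − I + 1) = 2(757.5 − 752 + 1) = 13.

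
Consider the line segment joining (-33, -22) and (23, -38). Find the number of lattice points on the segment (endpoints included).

9

The number of lattice points on a segment between lattice points is gcd(|Δx|,|Δy|) + 1 = gcd(56,16) + 1 = 8 + 1 = 9.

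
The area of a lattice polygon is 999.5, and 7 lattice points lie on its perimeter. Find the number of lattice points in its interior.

Pick's theorem A = I + B/2 − 1 rearranges to I = A − B/2 + 1 = 999.5 − 7/2 + 1 = 997.

997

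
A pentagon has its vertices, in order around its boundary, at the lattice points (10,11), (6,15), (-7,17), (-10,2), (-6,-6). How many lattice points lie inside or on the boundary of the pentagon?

264

By the shoelace formula, twice the signed area is |[10·15 − 6·11] + [6·17 − (-7)·15] + [(-7)·2 − (-10)·17] + [(-10)·(-6) − (-6)·2] + [(-6)·11 − 10·(-6)]| = 513, so the area is 256.5.
Summing gcd(|Δx|,|Δy|) over the edges gives the boundary count: gcd(4,4) + gcd(13,2) + gcd(3,15) + gcd(4,8) + gcd(16,17) = 4+1+3+4+1 = 13.
Pick's theorem gives I = A − B/2 + 1 = 256.5 − 13/2 + 1 = 251, so the closed region contains I + B = 251 + 13 = 264 lattice points.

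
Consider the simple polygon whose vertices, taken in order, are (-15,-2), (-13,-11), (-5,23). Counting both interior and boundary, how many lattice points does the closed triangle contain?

75

By the shoelace formula, twice the signed area is |[(-15)·(-11) − (-13)·(-2)] + [(-13)·23 − (-5)·(-11)] + [(-5)·(-2) − (-15)·23]| = 140, so the area is 70.
Along each edge there are gcd(|Δx|,|Δy|)+1 lattice points, so counting each shared vertex once the boundary has gcd(2,9) + gcd(8,34) + gcd(10,25) = 1+2+5 = 8.
Pick's theorem gives I = A − B/2 + 1 = 70 − 8/2 + 1 = 67, so the closed region contains I + B = 67 + 8 = 75 lattice points.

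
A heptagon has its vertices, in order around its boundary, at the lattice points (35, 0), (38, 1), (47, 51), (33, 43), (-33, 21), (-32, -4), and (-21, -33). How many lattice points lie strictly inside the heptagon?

Using the shoelace formula, 2A = |(35·1 − 38·0) + (38·51 − 47·1) + (47·43 − 33·51) + (33·21 − (-33)·43) + ((-33)·(-4) − (-32)·21) + ((-32)·(-33) − (-21)·(-4)) + ((-21)·0 − 35·(-33))| = 7307, so the area is 3653.5.
Along each edge there are gcd(|Δx|,|Δy|)+1 lattice points, so counting each shared vertex once the boundary has gcd(3,1) + gcd(9,50) + gcd(14,8) + gcd(66,22) + gcd(1,25) + gcd(11,29) + gcd(56,33) = 1+1+2+22+1+1+1 = 29.
Pick's theorem gives I = A − B/2 + 1 = 3653.5 − 29/2 + 1 = 3640.

3640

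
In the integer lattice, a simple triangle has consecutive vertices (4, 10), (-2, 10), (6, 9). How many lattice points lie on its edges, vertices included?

8

Along each edge there are gcd(|Δx|,|Δy|)+1 lattice points, so counting each shared vertex once the boundary has gcd(6,0) + gcd(8,1) + gcd(2,1) = 6+1+1 = 8.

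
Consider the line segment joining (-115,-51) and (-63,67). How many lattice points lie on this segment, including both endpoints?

3

The number of lattice points on a segment between lattice points is gcd(|Δx|,|Δy|) + 1 = gcd(52,118) + 1 = 2 + 1 = 3.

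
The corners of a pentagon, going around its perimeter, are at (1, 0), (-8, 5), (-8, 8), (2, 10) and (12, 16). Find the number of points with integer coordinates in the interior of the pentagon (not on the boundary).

106

By the shoelace formula, twice the signed area is |[1·5 − (-8)·0] + [(-8)·8 − (-8)·5] + [(-8)·10 − 2·8] + [2·16 − 12·10] + [12·0 − 1·16]| = 219, so the area is 109.5.
Summing gcd(|Δx|,|Δy|) over the edges gives the boundary count: gcd(9,5) + gcd(0,3) + gcd(10,2) + gcd(10,6) + gcd(11,16) = 1+3+2+2+1 = 9.
Pick's theorem gives I = A − B/2 + 1 = 109.5 − 9/2 + 1 = 106.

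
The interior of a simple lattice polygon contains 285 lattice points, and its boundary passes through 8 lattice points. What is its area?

Pick's theorem states A = I + B/2 − 1, so A = 285 + 8/2 − 1 = 288.

288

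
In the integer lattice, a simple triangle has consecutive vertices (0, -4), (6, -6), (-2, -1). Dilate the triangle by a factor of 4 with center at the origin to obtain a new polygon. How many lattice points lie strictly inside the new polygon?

105

Using the shoelace formula, 2A = |(0·(-6) − 6·(-4)) + (6·(-1) − (-2)·(-6)) + ((-2)·(-4) − 0·(-1))| = 14, so the area is 7.
Along each edge there are gcd(|Δx|,|Δy|)+1 lattice points, so counting each shared vertex once the boundary has gcd(6,2) + gcd(8,5) + gcd(2,3) = 2+1+1 = 4.
Scaling by 4 multiplies the area by 4² = 16 (so the new area is 112) and multiplies the boundary lattice-point count by 4, giving 16.
By Pick's theorem, the interior count of the dilated polygon is 112 − 16/2 + 1 = 105.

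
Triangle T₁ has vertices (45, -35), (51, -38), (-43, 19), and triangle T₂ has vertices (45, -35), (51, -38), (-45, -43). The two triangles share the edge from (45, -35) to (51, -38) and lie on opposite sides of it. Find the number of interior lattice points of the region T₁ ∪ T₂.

187

The union is the simple quadrilateral with vertices (45, -35), (-43, 19), (51, -38), (-45, -43) in order.
Using the shoelace formula, 2A = |[45·19 − (-43)·(-35)] + [(-43)·(-38) − 51·19] + [51·(-43) − (-45)·(-38)] + [(-45)·(-35) − 45·(-43)]| = 378, so the area is 189.
Along each edge there are gcd(|Δx|,|Δy|)+1 lattice points, so counting each shared vertex once the boundary has gcd(88,54) + gcd(94,57) + gcd(96,5) + gcd(90,8) = 2+1+1+2 = 6.
By Pick's theorem I = A − B/2 + 1 = 189 − 6/2 + 1 = 187.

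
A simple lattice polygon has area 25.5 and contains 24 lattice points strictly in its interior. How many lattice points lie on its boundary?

Pick's theorem gives A = I + B/2 − 1, so B = 2(A − I + 1) = 2(25.5 − 24 + 1) = 5.

5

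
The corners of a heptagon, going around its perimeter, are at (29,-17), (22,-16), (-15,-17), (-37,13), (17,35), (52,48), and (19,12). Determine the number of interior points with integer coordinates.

2499

By the shoelace formula, twice the signed area is |[29·(-16) − 22·(-17)] + [22·(-17) − (-15)·(-16)] + [(-15)·13 − (-37)·(-17)] + [(-37)·35 − 17·13] + [17·48 − 52·35] + [52·12 − 19·48] + [19·(-17) − 29·12]| = 5007, so the area is 5007/2.
Summing gcd(|Δx|,|Δy|) over the edges gives the boundary count: gcd(7,1) + gcd(37,1) + gcd(22,30) + gcd(54,22) + gcd(35,13) + gcd(33,36) + gcd(10,29) = 1+1+2+2+1+3+1 = 11.
Pick's theorem gives I = A − B/2 + 1 = 5007/2 − 11/2 + 1 = 2499.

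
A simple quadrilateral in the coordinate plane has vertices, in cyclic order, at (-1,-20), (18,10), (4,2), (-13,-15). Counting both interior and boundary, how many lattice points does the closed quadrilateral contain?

By the shoelace formula, twice the signed area is |((-1)·10 − 18·(-20)) + (18·2 − 4·10) + (4·(-15) − (-13)·2) + ((-13)·(-20) − (-1)·(-15))| = 557, so the area is 278.5.
Summing gcd(|Δx|,|Δy|) over the edges gives the boundary count: gcd(19,30) + gcd(14,8) + gcd(17,17) + gcd(12,5) = 1+2+17+1 = 21.
Pick's theorem gives I = A − B/2 + 1 = 278.5 − 21/2 + 1 = 269, so the closed region contains I + B = 269 + 21 = 290 lattice points.

290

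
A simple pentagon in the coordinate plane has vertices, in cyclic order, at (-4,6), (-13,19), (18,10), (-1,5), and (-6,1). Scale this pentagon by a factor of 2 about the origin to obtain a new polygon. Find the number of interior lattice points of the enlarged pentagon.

The shoelace formula gives twice the area as |((-4)·19 − (-13)·6) + ((-13)·10 − 18·19) + (18·5 − (-1)·10) + ((-1)·1 − (-6)·5) + ((-6)·6 − (-4)·1)| = 373, so the area is 373/2.
Summing gcd(|Δx|,|Δy|) over the edges gives the boundary count: gcd(9,13) + gcd(31,9) + gcd(19,5) + gcd(5,4) + gcd(2,5) = 1+1+1+1+1 = 5.
Scaling by 2 multiplies the area by 2² = 4 (so the new area is 746) and multiplies the boundary lattice-point count by 2, giving 10.
By Pick's theorem, the interior count of the dilated polygon is 746 − 10/2 + 1 = 742.

742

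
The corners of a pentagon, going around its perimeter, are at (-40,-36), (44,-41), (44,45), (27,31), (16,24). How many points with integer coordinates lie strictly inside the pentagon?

By the shoelace formula, twice the signed area is |((-40)·(-41) − 44·(-36)) + (44·45 − 44·(-41)) + (44·31 − 27·45) + (27·24 − 16·31) + (16·(-36) − (-40)·24)| = 7693, so the area is 3846.5.
Along each edge there are gcd(|Δx|,|Δy|)+1 lattice points, so counting each shared vertex once the boundary has gcd(84,5) + gcd(0,86) + gcd(17,14) + gcd(11,7) + gcd(56,60) = 1+86+1+1+4 = 93.
By Pick's theorem A = I + B/2 − 1, so I = 3846.5 − 93/2 + 1 = 3801.

3801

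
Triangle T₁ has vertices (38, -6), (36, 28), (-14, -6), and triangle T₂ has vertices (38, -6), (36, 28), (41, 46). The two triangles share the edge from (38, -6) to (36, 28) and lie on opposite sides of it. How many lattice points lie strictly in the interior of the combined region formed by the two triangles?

960

The union is the simple quadrilateral with vertices (38, -6), (-14, -6), (36, 28), (41, 46) in order.
Using the shoelace formula, 2A = |[38·(-6) − (-14)·(-6)] + [(-14)·28 − 36·(-6)] + [36·46 − 41·28] + [41·(-6) − 38·46]| = 1974, so the area is 987.
The number of boundary lattice points is Σ gcd(|Δx|,|Δy|) = gcd(52,0) + gcd(50,34) + gcd(5,18) + gcd(3,52) = 52+2+1+1 = 56.
By Pick's theorem I = A − B/2 + 1 = 987 − 56/2 + 1 = 960.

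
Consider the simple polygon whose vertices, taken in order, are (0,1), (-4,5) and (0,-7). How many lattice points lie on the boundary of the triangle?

Summing gcd(|Δx|,|Δy|) over the edges gives the boundary count: gcd(4,4) + gcd(4,12) + gcd(0,8) = 4+4+8 = 16.

16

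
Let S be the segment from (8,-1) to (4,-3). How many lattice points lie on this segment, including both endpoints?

3

The number of lattice points on a segment between lattice points is gcd(|Δx|,|Δy|) + 1 = gcd(4,2) + 1 = 2 + 1 = 3.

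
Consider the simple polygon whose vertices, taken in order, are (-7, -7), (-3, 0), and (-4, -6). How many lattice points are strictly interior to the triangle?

Using the shoelace formula, 2A = |[(-7)·0 − (-3)·(-7)] + [(-3)·(-6) − (-4)·0] + [(-4)·(-7) − (-7)·(-6)]| = 17, so the area is 17/2.
Along each edge there are gcd(|Δx|,|Δy|)+1 lattice points, so counting each shared vertex once the boundary has gcd(4,7) + gcd(1,6) + gcd(3,1) = 1+1+1 = 3.
Pick's theorem gives I = A − B/2 + 1 = 17/2 − 3/2 + 1 = 8.

8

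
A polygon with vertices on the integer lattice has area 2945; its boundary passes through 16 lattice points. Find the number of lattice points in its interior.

2938

Pick's theorem A = I + B/2 − 1 rearranges to I = A − B/2 + 1 = 2945 − 16/2 + 1 = 2938.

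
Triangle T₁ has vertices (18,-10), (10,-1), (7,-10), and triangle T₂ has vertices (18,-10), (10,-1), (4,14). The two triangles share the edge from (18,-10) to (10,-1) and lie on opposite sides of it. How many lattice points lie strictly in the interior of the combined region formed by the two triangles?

74

The union is the simple quadrilateral with vertices (18,-10), (7,-10), (10,-1), (4,14) in order.
Using the shoelace formula, 2A = |(18·(-10) − 7·(-10)) + (7·(-1) − 10·(-10)) + (10·14 − 4·(-1)) + (4·(-10) − 18·14)| = 165, so the area is 82.5.
The number of boundary lattice points is Σ gcd(|Δx|,|Δy|) = gcd(11,0) + gcd(3,9) + gcd(6,15) + gcd(14,24) = 11+3+3+2 = 19.
By Pick's theorem I = A − B/2 + 1 = 82.5 − 19/2 + 1 = 74.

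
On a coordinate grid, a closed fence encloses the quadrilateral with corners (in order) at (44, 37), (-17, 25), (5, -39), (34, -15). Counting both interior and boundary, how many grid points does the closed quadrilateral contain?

Using the shoelace formula, 2A = |(44·25 − (-17)·37) + ((-17)·(-39) − 5·25) + (5·(-15) − 34·(-39)) + (34·37 − 44·(-15))| = 5436, so the area is 2718.
Along each edge there are gcd(|Δx|,|Δy|)+1 lattice points, so counting each shared vertex once the boundary has gcd(61,12) + gcd(22,64) + gcd(29,24) + gcd(10,52) = 1+2+1+2 = 6.
Pick's theorem gives I = A − B/2 + 1 = 2718 − 6/2 + 1 = 2716, so the closed region contains I + B = 2716 + 6 = 2722 lattice points.

2722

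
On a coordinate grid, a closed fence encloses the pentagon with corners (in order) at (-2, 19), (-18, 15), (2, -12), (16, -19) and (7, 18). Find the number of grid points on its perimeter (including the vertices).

14

The number of boundary lattice points is Σ gcd(|Δx|,|Δy|) = gcd(16,4) + gcd(20,27) + gcd(14,7) + gcd(9,37) + gcd(9,1) = 4+1+7+1+1 = 14.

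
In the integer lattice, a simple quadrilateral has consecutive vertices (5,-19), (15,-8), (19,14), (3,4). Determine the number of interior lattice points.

By the shoelace formula, twice the signed area is |[5·(-8) − 15·(-19)] + [15·14 − 19·(-8)] + [19·4 − 3·14] + [3·(-19) − 5·4]| = 564, so the area is 282.
Summing gcd(|Δx|,|Δy|) over the edges gives the boundary count: gcd(10,11) + gcd(4,22) + gcd(16,10) + gcd(2,23) = 1+2+2+1 = 6.
By Pick's theorem A = I + B/2 − 1, so I = 282 − 6/2 + 1 = 280.

280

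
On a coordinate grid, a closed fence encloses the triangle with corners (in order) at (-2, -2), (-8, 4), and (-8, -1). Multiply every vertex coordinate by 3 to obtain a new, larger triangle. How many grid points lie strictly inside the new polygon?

118

By the shoelace formula, twice the signed area is |((-2)·4 − (-8)·(-2)) + ((-8)·(-1) − (-8)·4) + ((-8)·(-2) − (-2)·(-1))| = 30, so the area is 15.
The number of boundary lattice points is Σ gcd(|Δx|,|Δy|) = gcd(6,6) + gcd(0,5) + gcd(6,1) = 6+5+1 = 12.
Scaling by 3 multiplies the area by 3² = 9 (so the new area is 135) and multiplies the boundary lattice-point count by 3, giving 36.
By Pick's theorem, the interior count of the dilated polygon is 135 − 36/2 + 1 = 118.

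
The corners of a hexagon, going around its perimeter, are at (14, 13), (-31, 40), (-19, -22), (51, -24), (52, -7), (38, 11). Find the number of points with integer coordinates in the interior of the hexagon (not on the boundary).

Using the shoelace formula, 2A = |(14·40 − (-31)·13) + ((-31)·(-22) − (-19)·40) + ((-19)·(-24) − 51·(-22)) + (51·(-7) − 52·(-24)) + (52·11 − 38·(-7)) + (38·13 − 14·11)| = 6052, so the area is 3026.
The number of boundary lattice points is Σ gcd(|Δx|,|Δy|) = gcd(45,27) + gcd(12,62) + gcd(70,2) + gcd(1,17) + gcd(14,18) + gcd(24,2) = 9+2+2+1+2+2 = 18.
By Pick's theorem A = I + B/2 − 1, so I = 3026 − 18/2 + 1 = 3018.

3018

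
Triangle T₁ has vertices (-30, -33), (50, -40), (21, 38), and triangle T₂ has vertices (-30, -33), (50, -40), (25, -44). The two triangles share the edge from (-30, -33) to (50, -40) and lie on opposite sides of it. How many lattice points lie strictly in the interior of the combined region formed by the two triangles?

The union is the simple quadrilateral with vertices (-30, -33), (21, 38), (50, -40), (25, -44) in order.
Using the shoelace formula, 2A = |[(-30)·38 − 21·(-33)] + [21·(-40) − 50·38] + [50·(-44) − 25·(-40)] + [25·(-33) − (-30)·(-44)]| = 6532, so the area is 3266.
The number of boundary lattice points is Σ gcd(|Δx|,|Δy|) = gcd(51,71) + gcd(29,78) + gcd(25,4) + gcd(55,11) = 1+1+1+11 = 14.
By Pick's theorem I = A − B/2 + 1 = 3266 − 14/2 + 1 = 3260.

3260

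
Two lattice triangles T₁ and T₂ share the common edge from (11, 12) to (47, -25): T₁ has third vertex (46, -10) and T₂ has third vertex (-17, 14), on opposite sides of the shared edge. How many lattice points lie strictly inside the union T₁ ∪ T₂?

732

The union is the simple quadrilateral with vertices (11, 12), (46, -10), (47, -25), (-17, 14) in order.
By the shoelace formula, twice the signed area is |(11·(-10) − 46·12) + (46·(-25) − 47·(-10)) + (47·14 − (-17)·(-25)) + ((-17)·12 − 11·14)| = 1467, so the area is 1467/2.
Summing gcd(|Δx|,|Δy|) over the edges gives the boundary count: gcd(35,22) + gcd(1,15) + gcd(64,39) + gcd(28,2) = 1+1+1+2 = 5.
By Pick's theorem I = A − B/2 + 1 = 1467/2 − 5/2 + 1 = 732.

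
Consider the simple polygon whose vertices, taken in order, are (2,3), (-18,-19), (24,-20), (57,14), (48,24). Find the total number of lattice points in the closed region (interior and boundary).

By the shoelace formula, twice the signed area is |[2·(-19) − (-18)·3] + [(-18)·(-20) − 24·(-19)] + [24·14 − 57·(-20)] + [57·24 − 48·14] + [48·3 − 2·24]| = 3100, so the area is 1550.
Summing gcd(|Δx|,|Δy|) over the edges gives the boundary count: gcd(20,22) + gcd(42,1) + gcd(33,34) + gcd(9,10) + gcd(46,21) = 2+1+1+1+1 = 6.
Pick's theorem gives I = A − B/2 + 1 = 1550 − 6/2 + 1 = 1548, so the closed region contains I + B = 1548 + 6 = 1554 lattice points.

1554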